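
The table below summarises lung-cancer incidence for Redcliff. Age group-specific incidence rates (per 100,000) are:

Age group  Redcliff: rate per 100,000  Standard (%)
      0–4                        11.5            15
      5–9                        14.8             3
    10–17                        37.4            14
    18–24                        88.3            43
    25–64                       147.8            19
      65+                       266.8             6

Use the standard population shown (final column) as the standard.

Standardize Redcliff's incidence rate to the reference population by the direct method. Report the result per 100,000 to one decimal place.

Standard weights: 0.15, 0.03, 0.14, 0.43, 0.19, 0.06.
Standardized rate: 0.1500×11.5 + 0.0300×14.8 + 0.1400×37.4 + 0.4300×88.3 + 0.1900×147.8 + 0.0600×266.8 = 89.4640 per 100,000.

89.5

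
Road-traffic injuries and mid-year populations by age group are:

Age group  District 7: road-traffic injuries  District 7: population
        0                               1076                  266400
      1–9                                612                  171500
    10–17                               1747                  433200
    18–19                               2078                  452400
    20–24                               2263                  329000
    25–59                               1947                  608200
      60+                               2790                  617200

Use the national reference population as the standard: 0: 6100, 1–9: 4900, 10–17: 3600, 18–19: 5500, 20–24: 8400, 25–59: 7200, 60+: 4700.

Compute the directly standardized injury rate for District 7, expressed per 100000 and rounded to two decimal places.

455.39

Age-specific rates per 100000 for District 7: 403.90, 356.85, 403.28, 459.33, 687.84, 320.12, 452.04.
Standard total = 40400; weights = 0.1510, 0.1213, 0.0891, 0.1361, 0.2079, 0.1782, 0.1163.
Standardized rate: 0.1510×403.90 + 0.1213×356.85 + 0.0891×403.28 + 0.1361×459.33 + 0.2079×687.84 + 0.1782×320.12 + 0.1163×452.04 = 455.3925 per 100000.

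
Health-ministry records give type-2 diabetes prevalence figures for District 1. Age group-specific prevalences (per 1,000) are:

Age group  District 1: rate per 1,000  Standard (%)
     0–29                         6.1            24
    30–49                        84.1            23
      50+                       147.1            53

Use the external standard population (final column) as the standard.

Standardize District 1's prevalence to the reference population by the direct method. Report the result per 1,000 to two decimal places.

98.77

Standard weights: 0.24, 0.23, 0.53.
Standardized rate: 0.2400×6.1 + 0.2300×84.1 + 0.5300×147.1 = 98.7700 per 1,000.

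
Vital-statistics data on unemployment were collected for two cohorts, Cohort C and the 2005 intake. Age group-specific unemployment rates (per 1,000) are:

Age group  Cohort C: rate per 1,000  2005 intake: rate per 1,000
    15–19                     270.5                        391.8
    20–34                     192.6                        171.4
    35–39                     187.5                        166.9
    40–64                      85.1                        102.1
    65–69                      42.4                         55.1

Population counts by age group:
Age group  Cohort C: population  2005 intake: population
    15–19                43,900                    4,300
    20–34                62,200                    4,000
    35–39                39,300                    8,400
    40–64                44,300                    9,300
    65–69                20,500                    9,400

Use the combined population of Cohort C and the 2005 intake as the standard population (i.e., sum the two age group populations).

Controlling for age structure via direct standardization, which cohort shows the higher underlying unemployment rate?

Combined standard total = 245,600; weights = 0.1963, 0.2695, 0.1942, 0.2182, 0.1217.
Cohort C: 0.1963×270.5 + 0.2695×192.6 + 0.1942×187.5 + 0.2182×85.1 + 0.1217×42.4 = 165.1510 per 1,000.
The 2005 intake: 0.1963×391.8 + 0.2695×171.4 + 0.1942×166.9 + 0.2182×102.1 + 0.1217×55.1 = 184.4976 per 1,000.
The crude rates (170.61 vs 148.02) would put Cohort C higher, but that reflects its age composition; once standardized to a common age structure, the 2005 intake has the higher underlying rate.

2005 intake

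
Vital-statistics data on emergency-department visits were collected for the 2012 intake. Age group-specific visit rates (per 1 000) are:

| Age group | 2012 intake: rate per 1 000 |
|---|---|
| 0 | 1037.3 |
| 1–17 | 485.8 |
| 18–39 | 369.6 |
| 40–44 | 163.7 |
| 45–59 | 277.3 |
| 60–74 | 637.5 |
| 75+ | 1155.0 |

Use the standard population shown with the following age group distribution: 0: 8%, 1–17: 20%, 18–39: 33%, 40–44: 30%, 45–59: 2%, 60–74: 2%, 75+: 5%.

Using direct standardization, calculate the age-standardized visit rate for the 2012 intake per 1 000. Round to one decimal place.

Standard weights: 0.08, 0.20, 0.33, 0.30, 0.02, 0.02, 0.05.
Standardized rate: 0.0800×1037.3 + 0.2000×485.8 + 0.3300×369.6 + 0.3000×163.7 + 0.0200×277.3 + 0.0200×637.5 + 0.0500×1155.0 = 427.2680 per 1 000.

427.3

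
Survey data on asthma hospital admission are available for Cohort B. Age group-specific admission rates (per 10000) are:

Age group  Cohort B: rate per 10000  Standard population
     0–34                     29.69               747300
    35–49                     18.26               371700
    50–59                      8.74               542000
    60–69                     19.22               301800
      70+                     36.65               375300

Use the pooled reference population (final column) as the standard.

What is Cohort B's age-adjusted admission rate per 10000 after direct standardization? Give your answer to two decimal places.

Standard total = 2338100; weights = 0.3196, 0.1590, 0.2318, 0.1291, 0.1605.
Standardized rate: 0.3196×29.69 + 0.1590×18.26 + 0.2318×8.74 + 0.1291×19.22 + 0.1605×36.65 = 22.7822 per 10000.

22.78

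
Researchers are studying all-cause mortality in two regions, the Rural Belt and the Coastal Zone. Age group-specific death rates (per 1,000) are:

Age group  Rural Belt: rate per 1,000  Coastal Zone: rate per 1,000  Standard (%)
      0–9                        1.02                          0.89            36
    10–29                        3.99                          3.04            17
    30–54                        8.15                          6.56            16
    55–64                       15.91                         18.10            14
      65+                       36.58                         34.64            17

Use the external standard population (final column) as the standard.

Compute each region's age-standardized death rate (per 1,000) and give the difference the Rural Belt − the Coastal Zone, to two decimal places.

0.49

Standard weights: 0.36, 0.17, 0.16, 0.14, 0.17.
The Rural Belt: 0.3600×1.02 + 0.1700×3.99 + 0.1600×8.15 + 0.1400×15.91 + 0.1700×36.58 = 10.7955 per 1,000.
The Coastal Zone: 0.3600×0.89 + 0.1700×3.04 + 0.1600×6.56 + 0.1400×18.10 + 0.1700×34.64 = 10.3096 per 1,000.
Difference = 10.7955 − 10.3096 = 0.4859.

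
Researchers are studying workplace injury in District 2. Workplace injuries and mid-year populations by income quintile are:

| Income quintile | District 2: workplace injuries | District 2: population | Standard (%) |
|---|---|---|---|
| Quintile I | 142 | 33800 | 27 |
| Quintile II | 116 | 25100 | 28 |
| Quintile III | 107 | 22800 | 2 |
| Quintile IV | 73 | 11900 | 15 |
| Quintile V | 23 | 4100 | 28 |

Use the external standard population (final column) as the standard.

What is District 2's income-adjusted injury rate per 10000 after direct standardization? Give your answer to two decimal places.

50.13

Income-specific rates per 10000 for District 2: 42.01, 46.22, 46.93, 61.34, 56.10.
Standard weights: 0.27, 0.28, 0.02, 0.15, 0.28.
Standardized rate: 0.2700×42.01 + 0.2800×46.22 + 0.0200×46.93 + 0.1500×61.34 + 0.2800×56.10 = 50.1310 per 10000.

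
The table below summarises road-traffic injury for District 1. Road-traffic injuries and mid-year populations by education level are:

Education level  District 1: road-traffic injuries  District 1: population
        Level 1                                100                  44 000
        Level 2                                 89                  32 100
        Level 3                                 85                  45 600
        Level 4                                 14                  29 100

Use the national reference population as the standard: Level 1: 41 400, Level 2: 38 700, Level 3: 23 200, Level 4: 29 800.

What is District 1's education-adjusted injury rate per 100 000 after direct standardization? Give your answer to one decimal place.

Education-specific rates per 100 000 for District 1: 227.27, 277.26, 186.40, 48.11.
Standard total = 133 100; weights = 0.3110, 0.2908, 0.1743, 0.2239.
Standardized rate: 0.3110×227.27 + 0.2908×277.26 + 0.1743×186.40 + 0.2239×48.11 = 194.5698 per 100 000.

194.6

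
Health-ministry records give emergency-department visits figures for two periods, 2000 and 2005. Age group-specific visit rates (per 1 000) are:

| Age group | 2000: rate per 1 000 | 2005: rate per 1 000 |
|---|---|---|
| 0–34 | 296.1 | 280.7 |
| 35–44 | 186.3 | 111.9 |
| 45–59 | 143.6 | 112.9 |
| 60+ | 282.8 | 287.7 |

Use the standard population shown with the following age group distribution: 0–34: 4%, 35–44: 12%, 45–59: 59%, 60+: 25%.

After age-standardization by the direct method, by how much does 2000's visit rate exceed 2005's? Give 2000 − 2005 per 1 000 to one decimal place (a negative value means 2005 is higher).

26.4

Standard weights: 0.04, 0.12, 0.59, 0.25.
2000: 0.0400×296.1 + 0.1200×186.3 + 0.5900×143.6 + 0.2500×282.8 = 189.6240 per 1 000.
2005: 0.0400×280.7 + 0.1200×111.9 + 0.5900×112.9 + 0.2500×287.7 = 163.1920 per 1 000.
Difference = 189.6240 − 163.1920 = 26.4320.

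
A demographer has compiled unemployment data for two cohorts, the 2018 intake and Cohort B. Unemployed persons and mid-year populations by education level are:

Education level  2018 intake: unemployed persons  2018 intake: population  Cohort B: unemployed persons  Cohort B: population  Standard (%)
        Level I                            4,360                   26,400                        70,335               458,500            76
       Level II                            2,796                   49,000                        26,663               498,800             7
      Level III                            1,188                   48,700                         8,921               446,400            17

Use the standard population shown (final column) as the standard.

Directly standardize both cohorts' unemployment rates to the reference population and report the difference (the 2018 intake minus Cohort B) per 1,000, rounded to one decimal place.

9.9

Education-specific rates per 1,000 for the 2018 intake: 165.152, 57.061, 24.394.
For Cohort B: 153.402, 53.454, 19.984.
Standard weights: 0.76, 0.07, 0.17.
The 2018 intake: 0.7600×165.152 + 0.0700×57.061 + 0.1700×24.394 = 133.6565 per 1,000.
Cohort B: 0.7600×153.402 + 0.0700×53.454 + 0.1700×19.984 = 123.7250 per 1,000.
Difference = 133.6565 − 123.7250 = 9.9315.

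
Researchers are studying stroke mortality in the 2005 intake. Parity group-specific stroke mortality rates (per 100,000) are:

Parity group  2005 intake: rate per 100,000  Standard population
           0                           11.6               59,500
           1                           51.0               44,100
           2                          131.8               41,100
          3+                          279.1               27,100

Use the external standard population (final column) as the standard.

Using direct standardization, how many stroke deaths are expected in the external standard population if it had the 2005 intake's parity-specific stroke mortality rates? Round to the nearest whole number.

159

Expected stroke deaths = Σ (standard pop × parity-specific rate ÷ 100,000)
= 59,500×11.6/100,000 + 44,100×51.0/100,000 + 41,100×131.8/100,000 + 27,100×279.1/100,000
= 6.90 + 22.49 + 54.17 + 75.64 = 159.20.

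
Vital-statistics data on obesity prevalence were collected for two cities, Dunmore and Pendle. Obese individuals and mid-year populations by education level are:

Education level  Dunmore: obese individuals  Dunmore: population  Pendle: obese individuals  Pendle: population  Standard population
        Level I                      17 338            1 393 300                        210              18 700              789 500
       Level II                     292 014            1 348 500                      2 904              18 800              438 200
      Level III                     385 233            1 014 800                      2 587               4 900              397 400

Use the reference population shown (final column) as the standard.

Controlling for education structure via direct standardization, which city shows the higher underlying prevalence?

Pendle

Education-specific rates per 1 000 for Dunmore: 12.444, 216.547, 379.615.
For Pendle: 11.230, 154.468, 527.959.
Standard total = 1 625 100; weights = 0.4858, 0.2696, 0.2445.
Dunmore: 0.4858×12.444 + 0.2696×216.547 + 0.2445×379.615 = 157.2668 per 1 000.
Pendle: 0.4858×11.230 + 0.2696×154.468 + 0.2445×527.959 = 176.2137 per 1 000.
The crude rates (184.90 vs 134.46) would put Dunmore higher, but that reflects its education composition; once standardized to a common education structure, Pendle has the higher underlying rate.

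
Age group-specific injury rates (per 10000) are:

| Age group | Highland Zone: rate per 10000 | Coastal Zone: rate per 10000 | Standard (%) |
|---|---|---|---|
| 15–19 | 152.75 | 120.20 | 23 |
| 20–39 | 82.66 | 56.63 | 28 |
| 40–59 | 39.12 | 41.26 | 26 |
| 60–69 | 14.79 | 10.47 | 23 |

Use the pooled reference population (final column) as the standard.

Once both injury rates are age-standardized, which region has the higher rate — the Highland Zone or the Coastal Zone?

Highland Zone

Standard weights: 0.23, 0.28, 0.26, 0.23.
The Highland Zone: 0.2300×152.75 + 0.2800×82.66 + 0.2600×39.12 + 0.2300×14.79 = 71.8502 per 10000.
The Coastal Zone: 0.2300×120.20 + 0.2800×56.63 + 0.2600×41.26 + 0.2300×10.47 = 56.6381 per 10000.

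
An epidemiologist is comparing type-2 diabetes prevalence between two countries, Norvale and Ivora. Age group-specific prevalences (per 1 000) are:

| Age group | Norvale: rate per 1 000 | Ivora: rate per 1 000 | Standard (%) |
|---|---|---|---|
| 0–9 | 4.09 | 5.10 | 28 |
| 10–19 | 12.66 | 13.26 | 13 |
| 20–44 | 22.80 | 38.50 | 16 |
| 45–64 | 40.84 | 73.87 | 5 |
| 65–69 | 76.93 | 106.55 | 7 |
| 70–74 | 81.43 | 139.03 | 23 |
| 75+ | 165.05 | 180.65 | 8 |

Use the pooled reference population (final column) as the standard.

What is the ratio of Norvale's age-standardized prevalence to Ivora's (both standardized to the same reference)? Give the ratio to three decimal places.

0.685

Standard weights: 0.28, 0.13, 0.16, 0.05, 0.07, 0.23, 0.08.
Norvale: 0.2800×4.09 + 0.1300×12.66 + 0.1600×22.80 + 0.0500×40.84 + 0.0700×76.93 + 0.2300×81.43 + 0.0800×165.05 = 45.7990 per 1 000.
Ivora: 0.2800×5.10 + 0.1300×13.26 + 0.1600×38.50 + 0.0500×73.87 + 0.0700×106.55 + 0.2300×139.03 + 0.0800×180.65 = 66.8927 per 1 000.
Ratio = 45.7990 ÷ 66.8927 = 0.68466.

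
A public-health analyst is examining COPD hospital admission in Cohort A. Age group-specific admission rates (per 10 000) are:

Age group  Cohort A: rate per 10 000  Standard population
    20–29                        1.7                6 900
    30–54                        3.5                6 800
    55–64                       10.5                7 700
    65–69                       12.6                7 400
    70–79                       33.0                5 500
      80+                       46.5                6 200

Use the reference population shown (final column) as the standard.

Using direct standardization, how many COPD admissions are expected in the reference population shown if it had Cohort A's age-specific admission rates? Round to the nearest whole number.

Expected COPD admissions = Σ (standard pop × age-specific rate ÷ 10 000)
= 6 900×1.7/10 000 + 6 800×3.5/10 000 + 7 700×10.5/10 000 + 7 400×12.6/10 000 + 5 500×33.0/10 000 + 6 200×46.5/10 000
= 1.17 + 2.38 + 8.09 + 9.32 + 18.15 + 28.83 = 67.94.

68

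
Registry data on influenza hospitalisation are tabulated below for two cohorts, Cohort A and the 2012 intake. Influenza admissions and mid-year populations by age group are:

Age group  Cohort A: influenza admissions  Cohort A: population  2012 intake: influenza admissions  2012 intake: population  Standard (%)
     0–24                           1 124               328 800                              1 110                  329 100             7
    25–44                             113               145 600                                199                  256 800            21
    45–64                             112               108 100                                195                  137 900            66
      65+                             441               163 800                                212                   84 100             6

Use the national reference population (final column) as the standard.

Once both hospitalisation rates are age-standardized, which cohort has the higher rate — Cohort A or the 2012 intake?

2012 intake

Age-specific rates per 100 000 for Cohort A: 341.85, 77.61, 103.61, 269.23.
For the 2012 intake: 337.28, 77.49, 141.41, 252.08.
Standard weights: 0.07, 0.21, 0.66, 0.06.
Cohort A: 0.0700×341.85 + 0.2100×77.61 + 0.6600×103.61 + 0.0600×269.23 = 124.7625 per 100 000.
The 2012 intake: 0.0700×337.28 + 0.2100×77.49 + 0.6600×141.41 + 0.0600×252.08 = 148.3366 per 100 000.
The crude rates (239.85 vs 212.40) would put Cohort A higher, but that reflects its age composition; once standardized to a common age structure, the 2012 intake has the higher underlying rate.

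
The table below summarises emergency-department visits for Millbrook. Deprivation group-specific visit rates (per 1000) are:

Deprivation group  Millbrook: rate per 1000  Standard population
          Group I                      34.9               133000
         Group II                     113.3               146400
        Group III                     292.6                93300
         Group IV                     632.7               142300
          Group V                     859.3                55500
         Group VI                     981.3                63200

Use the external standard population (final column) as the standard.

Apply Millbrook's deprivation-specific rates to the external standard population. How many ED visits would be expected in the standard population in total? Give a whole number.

Expected ED visits = Σ (standard pop × deprivation-specific rate ÷ 1000)
= 133000×34.9/1000 + 146400×113.3/1000 + 93300×292.6/1000 + 142300×632.7/1000 + 55500×859.3/1000 + 63200×981.3/1000
= 4641.70 + 16587.12 + 27299.58 + 90033.21 + 47691.15 + 62018.16 = 248270.92.

248271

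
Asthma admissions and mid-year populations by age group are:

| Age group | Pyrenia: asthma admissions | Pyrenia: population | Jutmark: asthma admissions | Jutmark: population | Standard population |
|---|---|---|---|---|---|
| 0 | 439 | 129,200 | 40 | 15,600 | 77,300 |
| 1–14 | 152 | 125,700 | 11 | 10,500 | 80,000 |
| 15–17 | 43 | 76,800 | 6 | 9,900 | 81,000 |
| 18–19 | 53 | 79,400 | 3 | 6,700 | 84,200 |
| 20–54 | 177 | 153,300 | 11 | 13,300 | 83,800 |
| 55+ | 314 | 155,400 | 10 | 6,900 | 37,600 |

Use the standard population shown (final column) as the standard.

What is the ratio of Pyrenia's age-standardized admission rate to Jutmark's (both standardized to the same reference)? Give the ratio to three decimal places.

1.286

Age-specific rates per 10,000 for Pyrenia: 33.98, 12.09, 5.60, 6.68, 11.55, 20.21.
For Jutmark: 25.64, 10.48, 6.06, 4.48, 8.27, 14.49.
Standard total = 443,900; weights = 0.1741, 0.1802, 0.1825, 0.1897, 0.1888, 0.0847.
Pyrenia: 0.1741×33.98 + 0.1802×12.09 + 0.1825×5.60 + 0.1897×6.68 + 0.1888×11.55 + 0.0847×20.21 = 14.2752 per 10,000.
Jutmark: 0.1741×25.64 + 0.1802×10.48 + 0.1825×6.06 + 0.1897×4.48 + 0.1888×8.27 + 0.0847×14.49 = 11.0973 per 10,000.
Ratio = 14.2752 ÷ 11.0973 = 1.28637.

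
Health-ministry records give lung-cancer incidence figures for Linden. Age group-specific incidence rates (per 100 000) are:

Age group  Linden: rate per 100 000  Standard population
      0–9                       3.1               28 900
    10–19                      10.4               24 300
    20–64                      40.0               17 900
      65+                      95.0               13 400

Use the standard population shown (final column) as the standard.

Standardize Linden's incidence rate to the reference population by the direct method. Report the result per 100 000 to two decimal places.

Standard total = 84 500; weights = 0.3420, 0.2876, 0.2118, 0.1586.
Standardized rate: 0.3420×3.1 + 0.2876×10.4 + 0.2118×40.0 + 0.1586×95.0 = 27.5895 per 100 000.

27.59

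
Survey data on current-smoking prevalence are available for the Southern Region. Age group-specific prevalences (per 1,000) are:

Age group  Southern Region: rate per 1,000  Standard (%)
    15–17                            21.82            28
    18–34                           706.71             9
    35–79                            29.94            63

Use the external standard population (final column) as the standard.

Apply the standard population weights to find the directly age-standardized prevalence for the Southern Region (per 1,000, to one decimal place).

Standard weights: 0.28, 0.09, 0.63.
Standardized rate: 0.2800×21.82 + 0.0900×706.71 + 0.6300×29.94 = 88.5757 per 1,000.

88.6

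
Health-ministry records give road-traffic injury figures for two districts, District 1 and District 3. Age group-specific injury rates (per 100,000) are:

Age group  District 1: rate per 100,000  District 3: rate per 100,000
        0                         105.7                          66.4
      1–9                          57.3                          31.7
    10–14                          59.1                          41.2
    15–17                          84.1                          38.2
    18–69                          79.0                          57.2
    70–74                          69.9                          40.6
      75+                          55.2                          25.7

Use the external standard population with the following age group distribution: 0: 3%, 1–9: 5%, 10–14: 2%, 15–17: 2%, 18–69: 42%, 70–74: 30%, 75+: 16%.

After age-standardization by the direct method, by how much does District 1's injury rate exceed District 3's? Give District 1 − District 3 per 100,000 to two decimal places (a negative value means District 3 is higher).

Standard weights: 0.03, 0.05, 0.02, 0.02, 0.42, 0.30, 0.16.
District 1: 0.0300×105.7 + 0.0500×57.3 + 0.0200×59.1 + 0.0200×84.1 + 0.4200×79.0 + 0.3000×69.9 + 0.1600×55.2 = 71.8820 per 100,000.
District 3: 0.0300×66.4 + 0.0500×31.7 + 0.0200×41.2 + 0.0200×38.2 + 0.4200×57.2 + 0.3000×40.6 + 0.1600×25.7 = 45.4810 per 100,000.
Difference = 71.8820 − 45.4810 = 26.4010.

26.40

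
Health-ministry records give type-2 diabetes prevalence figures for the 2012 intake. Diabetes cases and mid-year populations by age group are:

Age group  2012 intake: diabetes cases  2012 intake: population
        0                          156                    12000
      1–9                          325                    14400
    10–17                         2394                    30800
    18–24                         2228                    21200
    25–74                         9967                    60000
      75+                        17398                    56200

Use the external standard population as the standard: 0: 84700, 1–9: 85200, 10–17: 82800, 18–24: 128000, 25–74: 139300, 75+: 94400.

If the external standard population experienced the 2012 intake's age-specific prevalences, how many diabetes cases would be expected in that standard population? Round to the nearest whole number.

75276

Age-specific rates per 1000 for the 2012 intake: 13.000, 22.569, 77.727, 105.094, 166.117, 309.573.
Expected diabetes cases = Σ (standard pop × age-specific rate ÷ 1000)
= 84700×13.000/1000 + 85200×22.569/1000 + 82800×77.727/1000 + 128000×105.094/1000 + 139300×166.117/1000 + 94400×309.573/1000
= 1101.10 + 1922.92 + 6435.82 + 13452.08 + 23140.05 + 29223.69 = 75275.65.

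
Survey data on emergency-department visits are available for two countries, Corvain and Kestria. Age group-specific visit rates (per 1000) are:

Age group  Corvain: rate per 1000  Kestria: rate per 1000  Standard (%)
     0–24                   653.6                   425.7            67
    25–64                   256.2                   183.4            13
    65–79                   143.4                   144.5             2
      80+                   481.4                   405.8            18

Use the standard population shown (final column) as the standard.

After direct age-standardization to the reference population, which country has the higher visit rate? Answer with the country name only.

Standard weights: 0.67, 0.13, 0.02, 0.18.
Corvain: 0.6700×653.6 + 0.1300×256.2 + 0.0200×143.4 + 0.1800×481.4 = 560.7380 per 1000.
Kestria: 0.6700×425.7 + 0.1300×183.4 + 0.0200×144.5 + 0.1800×405.8 = 384.9950 per 1000.

Corvain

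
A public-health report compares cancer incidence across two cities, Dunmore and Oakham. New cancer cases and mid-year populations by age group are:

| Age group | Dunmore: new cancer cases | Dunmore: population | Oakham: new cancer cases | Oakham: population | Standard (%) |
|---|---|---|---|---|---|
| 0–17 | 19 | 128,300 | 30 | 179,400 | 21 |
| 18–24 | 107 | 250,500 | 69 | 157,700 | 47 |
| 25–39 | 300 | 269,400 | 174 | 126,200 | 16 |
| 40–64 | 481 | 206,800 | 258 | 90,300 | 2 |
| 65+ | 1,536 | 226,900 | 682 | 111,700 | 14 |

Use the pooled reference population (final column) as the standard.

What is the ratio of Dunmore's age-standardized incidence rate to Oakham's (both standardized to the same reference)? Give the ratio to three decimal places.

1.023

Age-specific rates per 100,000 for Dunmore: 14.81, 42.71, 111.36, 232.59, 676.95.
For Oakham: 16.72, 43.75, 137.88, 285.71, 610.56.
Standard weights: 0.21, 0.47, 0.16, 0.02, 0.14.
Dunmore: 0.2100×14.81 + 0.4700×42.71 + 0.1600×111.36 + 0.0200×232.59 + 0.1400×676.95 = 140.4280 per 100,000.
Oakham: 0.2100×16.72 + 0.4700×43.75 + 0.1600×137.88 + 0.0200×285.71 + 0.1400×610.56 = 137.3295 per 100,000.
Ratio = 140.4280 ÷ 137.3295 = 1.02256.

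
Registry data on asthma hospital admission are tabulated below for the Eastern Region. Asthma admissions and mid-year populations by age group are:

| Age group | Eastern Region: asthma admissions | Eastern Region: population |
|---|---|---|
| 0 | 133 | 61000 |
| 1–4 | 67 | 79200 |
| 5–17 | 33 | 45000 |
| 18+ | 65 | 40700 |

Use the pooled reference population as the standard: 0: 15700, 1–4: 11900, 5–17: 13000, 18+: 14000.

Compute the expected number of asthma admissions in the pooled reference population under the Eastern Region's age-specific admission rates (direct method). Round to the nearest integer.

76

Age-specific rates per 10000 for the Eastern Region: 21.80, 8.46, 7.33, 15.97.
Expected asthma admissions = Σ (standard pop × age-specific rate ÷ 10000)
= 15700×21.80/10000 + 11900×8.46/10000 + 13000×7.33/10000 + 14000×15.97/10000
= 34.23 + 10.07 + 9.53 + 22.36 = 76.19.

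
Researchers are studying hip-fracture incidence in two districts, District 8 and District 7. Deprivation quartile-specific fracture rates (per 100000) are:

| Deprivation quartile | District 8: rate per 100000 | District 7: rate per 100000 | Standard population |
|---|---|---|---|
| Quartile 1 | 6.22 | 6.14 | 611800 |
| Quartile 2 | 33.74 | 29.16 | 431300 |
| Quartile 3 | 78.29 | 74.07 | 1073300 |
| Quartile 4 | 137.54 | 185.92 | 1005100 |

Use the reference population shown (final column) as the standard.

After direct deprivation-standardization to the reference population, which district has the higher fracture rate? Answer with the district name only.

District 7

Standard total = 3121500; weights = 0.1960, 0.1382, 0.3438, 0.3220.
District 8: 0.1960×6.22 + 0.1382×33.74 + 0.3438×78.29 + 0.3220×137.54 = 77.0872 per 100000.
District 7: 0.1960×6.14 + 0.1382×29.16 + 0.3438×74.07 + 0.3220×185.92 = 90.5657 per 100000.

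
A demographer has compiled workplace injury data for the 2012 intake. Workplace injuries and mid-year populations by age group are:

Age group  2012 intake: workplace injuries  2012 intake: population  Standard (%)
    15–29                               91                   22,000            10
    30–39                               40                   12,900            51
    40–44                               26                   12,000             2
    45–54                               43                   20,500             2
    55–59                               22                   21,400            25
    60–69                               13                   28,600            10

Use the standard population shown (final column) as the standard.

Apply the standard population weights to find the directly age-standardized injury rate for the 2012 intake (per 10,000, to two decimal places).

23.83

Age-specific rates per 10,000 for the 2012 intake: 41.36, 31.01, 21.67, 20.98, 10.28, 4.55.
Standard weights: 0.10, 0.51, 0.02, 0.02, 0.25, 0.10.
Standardized rate: 0.1000×41.36 + 0.5100×31.01 + 0.0200×21.67 + 0.0200×20.98 + 0.2500×10.28 + 0.1000×4.55 = 23.8278 per 10,000.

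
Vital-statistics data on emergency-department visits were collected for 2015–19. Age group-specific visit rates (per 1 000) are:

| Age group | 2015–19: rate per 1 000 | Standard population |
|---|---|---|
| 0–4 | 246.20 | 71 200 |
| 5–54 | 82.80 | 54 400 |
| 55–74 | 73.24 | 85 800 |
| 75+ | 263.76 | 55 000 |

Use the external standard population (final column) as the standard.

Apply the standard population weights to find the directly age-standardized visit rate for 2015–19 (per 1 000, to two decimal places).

160.75

Standard total = 266 400; weights = 0.2673, 0.2042, 0.3221, 0.2065.
Standardized rate: 0.2673×246.20 + 0.2042×82.80 + 0.3221×73.24 + 0.2065×263.76 = 160.7528 per 1 000.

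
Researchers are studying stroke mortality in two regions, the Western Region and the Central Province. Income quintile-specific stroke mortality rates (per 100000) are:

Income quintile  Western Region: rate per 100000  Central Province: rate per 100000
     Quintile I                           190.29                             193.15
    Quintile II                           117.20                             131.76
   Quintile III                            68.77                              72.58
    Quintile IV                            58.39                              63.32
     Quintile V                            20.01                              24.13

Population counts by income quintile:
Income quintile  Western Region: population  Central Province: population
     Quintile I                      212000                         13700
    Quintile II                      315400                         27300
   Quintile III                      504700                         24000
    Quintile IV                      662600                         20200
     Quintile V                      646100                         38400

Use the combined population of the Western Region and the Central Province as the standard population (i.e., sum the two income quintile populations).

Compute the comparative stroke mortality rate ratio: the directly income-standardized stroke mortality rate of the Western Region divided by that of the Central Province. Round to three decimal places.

0.926

Combined standard total = 2464400; weights = 0.0916, 0.1391, 0.2145, 0.2771, 0.2778.
The Western Region: 0.0916×190.29 + 0.1391×117.20 + 0.2145×68.77 + 0.2771×58.39 + 0.2778×20.01 = 70.2147 per 100000.
The Central Province: 0.0916×193.15 + 0.1391×131.76 + 0.2145×72.58 + 0.2771×63.32 + 0.2778×24.13 = 75.8290 per 100000.
Ratio = 70.2147 ÷ 75.8290 = 0.92596.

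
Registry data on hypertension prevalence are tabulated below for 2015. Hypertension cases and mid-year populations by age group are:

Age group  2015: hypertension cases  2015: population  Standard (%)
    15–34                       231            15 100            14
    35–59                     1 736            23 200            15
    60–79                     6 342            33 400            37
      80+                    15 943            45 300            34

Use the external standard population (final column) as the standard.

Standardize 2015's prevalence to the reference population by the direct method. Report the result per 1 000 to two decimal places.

Age-specific rates per 1 000 for 2015: 15.298, 74.828, 189.880, 351.943.
Standard weights: 0.14, 0.15, 0.37, 0.34.
Standardized rate: 0.1400×15.298 + 0.1500×74.828 + 0.3700×189.880 + 0.3400×351.943 = 203.2820 per 1 000.

203.28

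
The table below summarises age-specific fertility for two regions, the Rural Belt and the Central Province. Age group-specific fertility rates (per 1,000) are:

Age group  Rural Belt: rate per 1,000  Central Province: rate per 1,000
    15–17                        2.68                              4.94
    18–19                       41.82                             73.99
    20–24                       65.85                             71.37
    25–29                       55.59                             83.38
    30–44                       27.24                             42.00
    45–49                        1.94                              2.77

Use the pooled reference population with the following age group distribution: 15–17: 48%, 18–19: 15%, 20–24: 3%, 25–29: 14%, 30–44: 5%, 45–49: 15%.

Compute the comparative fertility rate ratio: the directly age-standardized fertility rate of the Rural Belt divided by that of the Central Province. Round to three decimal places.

0.637

Standard weights: 0.48, 0.15, 0.03, 0.14, 0.05, 0.15.
The Rural Belt: 0.4800×2.68 + 0.1500×41.82 + 0.0300×65.85 + 0.1400×55.59 + 0.0500×27.24 + 0.1500×1.94 = 18.9705 per 1,000.
The Central Province: 0.4800×4.94 + 0.1500×73.99 + 0.0300×71.37 + 0.1400×83.38 + 0.0500×42.00 + 0.1500×2.77 = 29.7995 per 1,000.
Ratio = 18.9705 ÷ 29.7995 = 0.63660.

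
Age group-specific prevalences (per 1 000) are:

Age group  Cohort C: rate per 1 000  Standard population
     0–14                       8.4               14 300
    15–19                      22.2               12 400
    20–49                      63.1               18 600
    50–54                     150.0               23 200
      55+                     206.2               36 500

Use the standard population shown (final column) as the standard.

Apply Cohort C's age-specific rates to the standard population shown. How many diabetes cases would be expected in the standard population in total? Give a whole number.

12575

Expected diabetes cases = Σ (standard pop × age-specific rate ÷ 1 000)
= 14 300×8.4/1 000 + 12 400×22.2/1 000 + 18 600×63.1/1 000 + 23 200×150.0/1 000 + 36 500×206.2/1 000
= 120.12 + 275.28 + 1173.66 + 3480.00 + 7526.30 = 12575.36.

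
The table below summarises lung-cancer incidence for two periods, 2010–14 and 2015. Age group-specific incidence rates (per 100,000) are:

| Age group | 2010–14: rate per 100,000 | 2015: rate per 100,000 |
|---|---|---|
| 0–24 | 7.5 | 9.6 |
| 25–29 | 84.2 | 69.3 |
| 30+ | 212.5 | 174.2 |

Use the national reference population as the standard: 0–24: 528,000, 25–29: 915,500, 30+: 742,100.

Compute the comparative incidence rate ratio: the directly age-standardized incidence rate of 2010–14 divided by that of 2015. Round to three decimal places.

Standard total = 2,185,600; weights = 0.2416, 0.4189, 0.3395.
2010–14: 0.2416×7.5 + 0.4189×84.2 + 0.3395×212.5 = 109.2338 per 100,000.
2015: 0.2416×9.6 + 0.4189×69.3 + 0.3395×174.2 = 90.4954 per 100,000.
Ratio = 109.2338 ÷ 90.4954 = 1.20706.

1.207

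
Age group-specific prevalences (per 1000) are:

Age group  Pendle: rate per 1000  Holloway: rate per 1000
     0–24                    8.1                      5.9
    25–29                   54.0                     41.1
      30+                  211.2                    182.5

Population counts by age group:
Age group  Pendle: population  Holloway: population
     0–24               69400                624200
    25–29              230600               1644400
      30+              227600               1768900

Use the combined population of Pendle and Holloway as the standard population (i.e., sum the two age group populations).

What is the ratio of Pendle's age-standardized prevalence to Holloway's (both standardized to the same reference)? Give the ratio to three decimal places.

Combined standard total = 4565100; weights = 0.1519, 0.4107, 0.4373.
Pendle: 0.1519×8.1 + 0.4107×54.0 + 0.4373×211.2 = 115.7760 per 1000.
Holloway: 0.1519×5.9 + 0.4107×41.1 + 0.4373×182.5 = 97.5917 per 1000.
Ratio = 115.7760 ÷ 97.5917 = 1.18633.

1.186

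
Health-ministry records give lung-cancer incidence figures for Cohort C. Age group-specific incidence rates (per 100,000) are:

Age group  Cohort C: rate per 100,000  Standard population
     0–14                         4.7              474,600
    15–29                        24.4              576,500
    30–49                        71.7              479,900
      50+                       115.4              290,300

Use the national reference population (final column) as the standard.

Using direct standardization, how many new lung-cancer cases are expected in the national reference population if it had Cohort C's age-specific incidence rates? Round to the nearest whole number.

Expected new lung-cancer cases = Σ (standard pop × age-specific rate ÷ 100,000)
= 474,600×4.7/100,000 + 576,500×24.4/100,000 + 479,900×71.7/100,000 + 290,300×115.4/100,000
= 22.31 + 140.67 + 344.09 + 335.01 = 842.07.

842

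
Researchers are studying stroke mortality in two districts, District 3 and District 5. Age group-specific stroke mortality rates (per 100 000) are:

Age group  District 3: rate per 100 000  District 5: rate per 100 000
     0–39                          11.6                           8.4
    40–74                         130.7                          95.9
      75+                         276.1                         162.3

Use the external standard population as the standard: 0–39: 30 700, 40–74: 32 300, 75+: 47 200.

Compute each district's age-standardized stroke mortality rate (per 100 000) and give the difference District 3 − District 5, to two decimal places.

Standard total = 110 200; weights = 0.2786, 0.2931, 0.4283.
District 3: 0.2786×11.6 + 0.2931×130.7 + 0.4283×276.1 = 159.7972 per 100 000.
District 5: 0.2786×8.4 + 0.2931×95.9 + 0.4283×162.3 = 99.9638 per 100 000.
Difference = 159.7972 − 99.9638 = 59.8334.

59.83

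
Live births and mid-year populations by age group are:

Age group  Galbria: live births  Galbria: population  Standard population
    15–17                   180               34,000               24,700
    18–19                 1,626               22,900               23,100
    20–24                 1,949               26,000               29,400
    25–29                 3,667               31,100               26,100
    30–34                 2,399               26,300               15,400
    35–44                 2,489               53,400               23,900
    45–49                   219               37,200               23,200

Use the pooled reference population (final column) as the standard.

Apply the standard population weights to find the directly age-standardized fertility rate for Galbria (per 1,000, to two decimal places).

58.55

Age-specific rates per 1,000 for Galbria: 5.294, 71.004, 74.962, 117.910, 91.217, 46.610, 5.887.
Standard total = 165,800; weights = 0.1490, 0.1393, 0.1773, 0.1574, 0.0929, 0.1441, 0.1399.
Standardized rate: 0.1490×5.294 + 0.1393×71.004 + 0.1773×74.962 + 0.1574×117.910 + 0.0929×91.217 + 0.1441×46.610 + 0.1399×5.887 = 58.5500 per 1,000.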